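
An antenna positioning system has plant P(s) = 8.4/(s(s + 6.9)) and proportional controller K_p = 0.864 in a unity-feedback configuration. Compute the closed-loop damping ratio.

ζ = 1.28

The closed-loop denominator is s(s+6.9) + 0.864·8.4 = s² + 6.9s + 7.258.
Matching s² + 2ζω_n s + ω_n²: ω_n = √7.258 = 2.694 rad/s and 2ζω_n = 6.9, so ζ = 6.9/(2·2.694) = 1.28.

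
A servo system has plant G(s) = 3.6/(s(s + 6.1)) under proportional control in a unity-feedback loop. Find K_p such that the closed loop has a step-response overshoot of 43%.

From %OS = 100·exp(−πζ/√(1−ζ²)) = 43%, ζ = −ln(0.43)/√(π²+ln²(0.43)) = 0.2594.
Characteristic equation s² + 6.1s + 3.6K_p = 0 gives ζ = 6.1/(2√(3.6K_p)).
Setting ζ = 0.2594: √(3.6K_p) = 6.1/(2·0.2594) = 11.76, so K_p = 138.2/3.6 = 38.4.

K_p = 38.4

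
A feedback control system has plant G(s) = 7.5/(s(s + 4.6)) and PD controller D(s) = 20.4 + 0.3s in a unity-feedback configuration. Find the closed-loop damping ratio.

Forward path: (20.4 + 0.3s)·7.5/(s(s+4.6)). The closed-loop characteristic equation is s² + (4.6 + 7.5·0.3)s + 7.5·20.4 = 0.
That is s² + 6.85s + 153 = 0, so ω_n = 12.37 rad/s and ζ = 6.85/(2·12.37) = 0.2769.

ζ = 0.277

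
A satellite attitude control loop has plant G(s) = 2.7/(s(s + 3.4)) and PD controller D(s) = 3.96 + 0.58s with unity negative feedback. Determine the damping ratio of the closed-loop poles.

Forward path: (3.96 + 0.58s)·2.7/(s(s+3.4)). The closed-loop characteristic equation is s² + (3.4 + 2.7·0.58)s + 2.7·3.96 = 0.
That is s² + 4.966s + 10.69 = 0, so ω_n = 3.27 rad/s and ζ = 4.966/(2·3.27) = 0.7594.

ζ = 0.759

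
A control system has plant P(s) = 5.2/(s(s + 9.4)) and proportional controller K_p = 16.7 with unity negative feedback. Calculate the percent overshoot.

16%

The closed-loop denominator s² + 9.4s + 86.84 gives ω_n = √86.84 = 9.319 and ζ = 9.4/(2ω_n) = 0.5044.
%OS = 100·exp(−πζ/√(1−ζ²)) = 100·exp(−π·0.5044/√0.7456) = 16%.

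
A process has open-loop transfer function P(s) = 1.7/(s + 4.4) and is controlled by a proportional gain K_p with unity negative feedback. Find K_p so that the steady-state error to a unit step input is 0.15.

K_p = 14.7

The loop is type 0, so e_ss(step) = 1/(1 + K_pos) with K_pos = K_p·P(0).
P(0) = 0.3864. Require 1/(1 + K_p·0.3864) = 0.15, so 1 + 0.3864·K_p = 6.667.
K_p = (6.667 − 1)/0.3864 = 14.7.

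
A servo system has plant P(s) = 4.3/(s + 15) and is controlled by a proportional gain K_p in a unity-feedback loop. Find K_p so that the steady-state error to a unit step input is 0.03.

Steady-state error for a unit step on this type-0 loop is 1/(1 + K_p·P(0)).
P(0) = 0.2867. Require 1/(1 + K_p·0.2867) = 0.03, so 1 + 0.2867·K_p = 33.33.
K_p = (33.33 − 1)/0.2867 = 113.

K_p = 113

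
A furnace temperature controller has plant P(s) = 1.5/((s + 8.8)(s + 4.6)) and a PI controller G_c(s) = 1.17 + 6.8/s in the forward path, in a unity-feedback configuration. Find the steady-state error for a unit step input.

0

The open loop G_c(s)P(s) has a pole at the origin (type 1), so the static position error constant is infinite and e_ss = 1/(1+∞) = 0.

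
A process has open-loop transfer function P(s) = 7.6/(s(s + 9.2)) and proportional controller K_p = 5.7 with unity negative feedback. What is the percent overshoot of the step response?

The closed-loop denominator s² + 9.2s + 43.32 gives ω_n = √43.32 = 6.582 and ζ = 9.2/(2ω_n) = 0.6989.
%OS = 100·exp(−πζ/√(1−ζ²)) = 100·exp(−π·0.6989/√0.5115) = 4.64%.

4.64%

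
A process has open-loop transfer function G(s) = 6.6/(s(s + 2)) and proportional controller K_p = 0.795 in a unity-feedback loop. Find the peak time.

From 1 + K_pG(s) = 0: s² + 2s + 5.247 = 0 ⇒ ω_n = 2.291, ζ = 0.4366.
Damped frequency ω_d = ω_n√(1−ζ²) = 2.061 rad/s, so peak time T_p = π/ω_d = 1.52 s.

T_p = 1.52 s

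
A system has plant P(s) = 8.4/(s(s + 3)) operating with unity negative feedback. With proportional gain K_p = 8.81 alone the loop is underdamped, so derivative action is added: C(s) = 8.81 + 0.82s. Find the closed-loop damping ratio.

Forward path: (8.81 + 0.82s)·8.4/(s(s+3)). The closed-loop characteristic equation is s² + (3 + 8.4·0.82)s + 8.4·8.81 = 0.
That is s² + 9.888s + 74 = 0, so ω_n = 8.603 rad/s and ζ = 9.888/(2·8.603) = 0.5747.

ζ = 0.575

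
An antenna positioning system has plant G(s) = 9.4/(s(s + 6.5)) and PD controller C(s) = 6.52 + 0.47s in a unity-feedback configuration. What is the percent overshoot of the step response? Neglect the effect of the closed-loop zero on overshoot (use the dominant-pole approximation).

4.71%

Forward path: (6.52 + 0.47s)·9.4/(s(s+6.5)). The closed-loop characteristic equation is s² + (6.5 + 9.4·0.47)s + 9.4·6.52 = 0.
That is s² + 10.92s + 61.29 = 0, so ω_n = 7.829 rad/s and ζ = 10.92/(2·7.829) = 0.6973.
%OS = 100·exp(−πζ/√(1−ζ²)) = 4.71%.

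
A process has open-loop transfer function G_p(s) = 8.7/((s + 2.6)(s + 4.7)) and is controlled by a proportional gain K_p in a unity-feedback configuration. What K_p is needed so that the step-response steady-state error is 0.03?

The loop is type 0, so e_ss(step) = 1/(1 + K_pos) with K_pos = K_p·G_p(0).
G_p(0) = 0.7119. Require 1/(1 + K_p·0.7119) = 0.03, so 1 + 0.7119·K_p = 33.33.
K_p = (33.33 − 1)/0.7119 = 45.4.

K_p = 45.4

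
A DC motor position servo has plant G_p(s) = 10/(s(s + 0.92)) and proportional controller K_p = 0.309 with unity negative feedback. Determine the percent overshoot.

42.7%

The closed-loop denominator s² + 0.92s + 3.09 gives ω_n = √3.09 = 1.758 and ζ = 0.92/(2ω_n) = 0.2617.
%OS = 100·exp(−πζ/√(1−ζ²)) = 100·exp(−π·0.2617/√0.9315) = 42.7%.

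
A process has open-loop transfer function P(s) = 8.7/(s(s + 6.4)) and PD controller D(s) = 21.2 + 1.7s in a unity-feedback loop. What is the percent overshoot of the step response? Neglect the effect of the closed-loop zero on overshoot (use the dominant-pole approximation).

Forward path: (21.2 + 1.7s)·8.7/(s(s+6.4)). The closed-loop characteristic equation is s² + (6.4 + 8.7·1.7)s + 8.7·21.2 = 0.
That is s² + 21.19s + 184.4 = 0, so ω_n = 13.58 rad/s and ζ = 21.19/(2·13.58) = 0.7801.
%OS = 100·exp(−πζ/√(1−ζ²)) = 1.99%.

1.99%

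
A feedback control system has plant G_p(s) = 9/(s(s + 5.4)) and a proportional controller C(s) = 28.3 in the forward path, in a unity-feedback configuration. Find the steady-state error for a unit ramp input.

0.0212

The loop has one pole at the origin (type 1). Velocity error constant K_v = lim_{s→0} s·C(s)G_p(s) = 28.3·9/5.4 = 47.17.
Steady-state error to a unit ramp: e_ss = 1/K_v = 0.0212.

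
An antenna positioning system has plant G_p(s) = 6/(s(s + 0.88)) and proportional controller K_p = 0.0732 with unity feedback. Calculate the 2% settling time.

T_s ≈ 9.09 s

The closed-loop denominator s² + 0.88s + 0.4392 gives ω_n = √0.4392 = 0.6627 and ζ = 0.88/(2ω_n) = 0.6639.
2% settling time T_s ≈ 4/(ζω_n) = 4/0.44 = 9.09 s.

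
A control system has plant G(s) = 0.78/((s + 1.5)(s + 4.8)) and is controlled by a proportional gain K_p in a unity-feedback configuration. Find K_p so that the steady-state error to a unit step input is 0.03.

Steady-state error for a unit step on this type-0 loop is 1/(1 + K_p·G(0)).
G(0) = 0.1083. Require 1/(1 + K_p·0.1083) = 0.03, so 1 + 0.1083·K_p = 33.33.
K_p = (33.33 − 1)/0.1083 = 298.

K_p = 298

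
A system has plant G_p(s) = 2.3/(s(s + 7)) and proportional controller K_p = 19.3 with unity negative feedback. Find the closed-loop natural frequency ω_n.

ω_n = 6.66 rad/s

With unity feedback the closed-loop characteristic equation is s² + 7s + 19.3·2.3 = s² + 7s + 44.39 = 0.
Matching s² + 2ζω_n s + ω_n²: ω_n = √44.39 = 6.663 rad/s and 2ζω_n = 7, so ζ = 7/(2·6.663) = 0.525.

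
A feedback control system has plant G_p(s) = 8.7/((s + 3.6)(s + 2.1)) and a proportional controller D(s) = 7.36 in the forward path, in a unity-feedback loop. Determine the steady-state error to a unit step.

The loop is type 0. Static position error constant K_pos = D(0)·G_p(0) = 7.36·1.151 = 8.47.
Steady-state error to a unit step: e_ss = 1/(1+K_pos) = 1/9.47 = 0.106.

0.106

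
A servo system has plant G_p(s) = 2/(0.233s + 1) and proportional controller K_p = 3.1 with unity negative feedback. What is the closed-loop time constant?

τ = 0.0324 s

Closed loop: T(s) = K_p·G_p/(1+K_p·G_p) = 6.2/(0.233s + 1 + 6.2), with pole at s = −(1 + 6.2)/0.233 = −30.9.
Closed-loop time constant τ = 1/30.9 = 0.0324 s.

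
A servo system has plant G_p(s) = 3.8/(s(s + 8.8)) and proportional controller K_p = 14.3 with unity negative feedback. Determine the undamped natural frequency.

The closed-loop denominator is s(s+8.8) + 14.3·3.8 = s² + 8.8s + 54.34.
So ω_n² = 54.34 ⇒ ω_n = 7.372 rad/s, and ζ = 8.8/(2ω_n) = 0.597.

ω_n = 7.37 rad/s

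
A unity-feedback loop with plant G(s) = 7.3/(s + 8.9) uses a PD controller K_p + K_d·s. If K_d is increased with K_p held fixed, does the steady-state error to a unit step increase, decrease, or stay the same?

At s = 0 the derivative term contributes nothing: C(0) = K_p regardless of K_d, so K_pos = K_p·G(0) and e_ss are unchanged.

unchanged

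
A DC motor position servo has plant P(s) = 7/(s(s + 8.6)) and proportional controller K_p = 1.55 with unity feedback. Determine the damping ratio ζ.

The closed-loop denominator is s(s+8.6) + 1.55·7 = s² + 8.6s + 10.85.
So ω_n² = 10.85 ⇒ ω_n = 3.294 rad/s, and ζ = 8.6/(2ω_n) = 1.31.

ζ = 1.31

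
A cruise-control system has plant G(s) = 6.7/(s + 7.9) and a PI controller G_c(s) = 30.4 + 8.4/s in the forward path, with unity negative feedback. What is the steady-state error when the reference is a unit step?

The open loop G_c(s)G(s) has a pole at the origin (type 1), so the static position error constant is infinite and e_ss = 1/(1+∞) = 0.

0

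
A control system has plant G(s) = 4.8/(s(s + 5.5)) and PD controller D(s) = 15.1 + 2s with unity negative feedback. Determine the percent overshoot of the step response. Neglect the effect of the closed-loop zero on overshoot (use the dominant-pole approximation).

Forward path: (15.1 + 2s)·4.8/(s(s+5.5)). The closed-loop characteristic equation is s² + (5.5 + 4.8·2)s + 4.8·15.1 = 0.
That is s² + 15.1s + 72.48 = 0, so ω_n = 8.514 rad/s and ζ = 15.1/(2·8.514) = 0.8868.
%OS = 100·exp(−πζ/√(1−ζ²)) = 0.241%.

0.241%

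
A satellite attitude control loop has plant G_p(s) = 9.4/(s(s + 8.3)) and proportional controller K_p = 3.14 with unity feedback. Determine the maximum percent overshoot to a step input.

From 1 + K_pG_p(s) = 0: s² + 8.3s + 29.52 = 0 ⇒ ω_n = 5.433, ζ = 0.7639.
%OS = 100·exp(−πζ/√(1−ζ²)) = 100·exp(−π·0.7639/√0.4165) = 2.43%.

2.43%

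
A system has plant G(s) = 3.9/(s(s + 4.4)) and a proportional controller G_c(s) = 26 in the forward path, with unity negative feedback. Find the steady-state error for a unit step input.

The open loop G_c(s)G(s) has a pole at the origin (type 1), so the static position error constant is infinite and e_ss = 1/(1+∞) = 0.

0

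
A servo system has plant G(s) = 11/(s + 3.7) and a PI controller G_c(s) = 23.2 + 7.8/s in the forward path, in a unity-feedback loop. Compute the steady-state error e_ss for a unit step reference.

0

The open loop G_c(s)G(s) has a pole at the origin (type 1), so the static position error constant is infinite and e_ss = 1/(1+∞) = 0.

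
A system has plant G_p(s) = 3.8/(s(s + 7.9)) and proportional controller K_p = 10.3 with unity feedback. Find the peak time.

T_p = 0.648 s

The closed-loop denominator s² + 7.9s + 39.14 gives ω_n = √39.14 = 6.256 and ζ = 7.9/(2ω_n) = 0.6314.
Damped frequency ω_d = ω_n√(1−ζ²) = 4.852 rad/s, so peak time T_p = π/ω_d = 0.648 s.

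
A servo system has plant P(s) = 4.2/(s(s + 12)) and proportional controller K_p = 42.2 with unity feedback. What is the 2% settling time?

T_s ≈ 0.667 s

From 1 + K_pP(s) = 0: s² + 12s + 177.2 = 0 ⇒ ω_n = 13.31, ζ = 0.4507.
2% settling time T_s ≈ 4/(ζω_n) = 4/6 = 0.667 s.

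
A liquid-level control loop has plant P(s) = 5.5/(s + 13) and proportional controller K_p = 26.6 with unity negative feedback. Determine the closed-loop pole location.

Closed-loop transfer function: T(s) = K_p·P(s)/(1 + K_p·P(s)) = 146.3/(s + 13 + 146.3) = 146.3/(s + 159.3).
The closed-loop pole is at s = −159.3.

s = -159.3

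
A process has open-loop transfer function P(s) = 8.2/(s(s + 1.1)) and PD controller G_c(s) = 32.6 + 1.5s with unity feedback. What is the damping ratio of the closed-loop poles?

Forward path: (32.6 + 1.5s)·8.2/(s(s+1.1)). The closed-loop characteristic equation is s² + (1.1 + 8.2·1.5)s + 8.2·32.6 = 0.
That is s² + 13.4s + 267.3 = 0, so ω_n = 16.35 rad/s and ζ = 13.4/(2·16.35) = 0.4098.

ζ = 0.41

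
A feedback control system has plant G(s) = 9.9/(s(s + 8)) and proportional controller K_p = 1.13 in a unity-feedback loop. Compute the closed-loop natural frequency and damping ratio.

The closed-loop denominator is s(s+8) + 1.13·9.9 = s² + 8s + 11.19.
Matching s² + 2ζω_n s + ω_n²: ω_n = √11.19 = 3.345 rad/s and 2ζω_n = 8, so ζ = 8/(2·3.345) = 1.2.

ω_n = 3.34 rad/s, ζ = 1.2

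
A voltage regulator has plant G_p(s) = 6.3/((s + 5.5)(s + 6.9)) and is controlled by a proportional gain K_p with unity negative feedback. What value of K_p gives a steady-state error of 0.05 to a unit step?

For a type-0 loop with proportional control, e_ss = 1/(1 + K_p·G_p(0)).
G_p(0) = 0.166. Require 1/(1 + K_p·0.166) = 0.05, so 1 + 0.166·K_p = 20.
K_p = (20 − 1)/0.166 = 114.

K_p = 114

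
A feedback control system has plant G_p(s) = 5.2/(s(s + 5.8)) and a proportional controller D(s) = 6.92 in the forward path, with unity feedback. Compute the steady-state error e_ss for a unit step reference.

The open loop D(s)G_p(s) has a pole at the origin (type 1), so the static position error constant is infinite and e_ss = 1/(1+∞) = 0.

0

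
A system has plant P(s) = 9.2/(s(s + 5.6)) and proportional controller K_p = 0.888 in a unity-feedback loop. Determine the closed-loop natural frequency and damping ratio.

ω_n = 2.86 rad/s, ζ = 0.98

1 + K_p·P(s) = 0 gives s² + 5.6s + 8.17 = 0.
Matching s² + 2ζω_n s + ω_n²: ω_n = √8.17 = 2.858 rad/s and 2ζω_n = 5.6, so ζ = 5.6/(2·2.858) = 0.98.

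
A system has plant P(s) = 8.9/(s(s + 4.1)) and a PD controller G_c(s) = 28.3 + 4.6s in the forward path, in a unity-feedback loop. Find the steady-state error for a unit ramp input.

The loop has one pole at the origin (type 1). Velocity error constant K_v = lim_{s→0} s·G_c(s)P(s) = 28.3·8.9/4.1 = 61.43.
Steady-state error to a unit ramp: e_ss = 1/K_v = 0.0163.

0.0163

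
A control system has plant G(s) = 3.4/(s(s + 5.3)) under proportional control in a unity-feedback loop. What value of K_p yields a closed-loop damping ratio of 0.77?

Closed-loop characteristic equation: s² + 5.3s + K_p·3.4 = 0.
So ω_n = √(3.4K_p) and 2ζω_n = 5.3, giving ζ = 5.3/(2√(3.4K_p)).
Setting ζ = 0.77: √(3.4K_p) = 5.3/(2·0.77) = 3.442, so K_p = 11.84/3.4 = 3.48.

K_p = 3.48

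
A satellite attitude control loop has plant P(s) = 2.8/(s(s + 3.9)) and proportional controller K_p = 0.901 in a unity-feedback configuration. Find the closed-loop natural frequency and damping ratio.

With unity feedback the closed-loop characteristic equation is s² + 3.9s + 0.901·2.8 = s² + 3.9s + 2.523 = 0.
So ω_n² = 2.523 ⇒ ω_n = 1.588 rad/s, and ζ = 3.9/(2ω_n) = 1.23.

ω_n = 1.59 rad/s, ζ = 1.23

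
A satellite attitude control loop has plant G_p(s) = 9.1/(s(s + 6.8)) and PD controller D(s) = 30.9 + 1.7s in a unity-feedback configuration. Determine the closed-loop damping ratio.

Forward path: (30.9 + 1.7s)·9.1/(s(s+6.8)). The closed-loop characteristic equation is s² + (6.8 + 9.1·1.7)s + 9.1·30.9 = 0.
That is s² + 22.27s + 281.2 = 0, so ω_n = 16.77 rad/s and ζ = 22.27/(2·16.77) = 0.664.

ζ = 0.664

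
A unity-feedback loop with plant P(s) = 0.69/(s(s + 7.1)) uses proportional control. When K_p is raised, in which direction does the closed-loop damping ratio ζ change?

decrease

ζ = 7.1/(2√(0.69K_p)); increasing K_p raises the denominator, so ζ falls.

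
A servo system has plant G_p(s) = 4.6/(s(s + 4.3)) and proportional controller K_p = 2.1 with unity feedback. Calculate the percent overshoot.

4.93%

The closed-loop denominator s² + 4.3s + 9.66 gives ω_n = √9.66 = 3.108 and ζ = 4.3/(2ω_n) = 0.6918.
%OS = 100·exp(−πζ/√(1−ζ²)) = 100·exp(−π·0.6918/√0.5215) = 4.93%.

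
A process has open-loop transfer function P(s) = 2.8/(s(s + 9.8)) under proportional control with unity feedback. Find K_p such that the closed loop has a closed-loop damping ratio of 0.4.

K_p = 53.6

Closed-loop characteristic equation: s² + 9.8s + K_p·2.8 = 0.
So ω_n = √(2.8K_p) and 2ζω_n = 9.8, giving ζ = 9.8/(2√(2.8K_p)).
Setting ζ = 0.4: √(2.8K_p) = 9.8/(2·0.4) = 12.25, so K_p = 150.1/2.8 = 53.6.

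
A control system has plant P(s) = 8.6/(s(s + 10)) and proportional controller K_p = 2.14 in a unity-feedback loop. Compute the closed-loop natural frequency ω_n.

With unity feedback the closed-loop characteristic equation is s² + 10s + 2.14·8.6 = s² + 10s + 18.4 = 0.
So ω_n² = 18.4 ⇒ ω_n = 4.29 rad/s, and ζ = 10/(2ω_n) = 1.17.

ω_n = 4.29 rad/s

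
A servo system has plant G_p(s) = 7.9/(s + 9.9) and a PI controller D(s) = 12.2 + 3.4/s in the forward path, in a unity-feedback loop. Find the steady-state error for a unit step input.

The open loop D(s)G_p(s) has a pole at the origin (type 1), so the static position error constant is infinite and e_ss = 1/(1+∞) = 0.

0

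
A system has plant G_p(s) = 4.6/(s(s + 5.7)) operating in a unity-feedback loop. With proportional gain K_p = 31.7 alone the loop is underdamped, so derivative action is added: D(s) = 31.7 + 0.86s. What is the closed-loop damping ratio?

ζ = 0.4

Forward path: (31.7 + 0.86s)·4.6/(s(s+5.7)). The closed-loop characteristic equation is s² + (5.7 + 4.6·0.86)s + 4.6·31.7 = 0.
That is s² + 9.656s + 145.8 = 0, so ω_n = 12.08 rad/s and ζ = 9.656/(2·12.08) = 0.3998.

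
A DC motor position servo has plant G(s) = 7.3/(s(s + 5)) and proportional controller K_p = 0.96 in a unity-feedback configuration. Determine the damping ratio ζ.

ζ = 0.944

With unity feedback the closed-loop characteristic equation is s² + 5s + 0.96·7.3 = s² + 5s + 7.008 = 0.
Matching s² + 2ζω_n s + ω_n²: ω_n = √7.008 = 2.647 rad/s and 2ζω_n = 5, so ζ = 5/(2·2.647) = 0.944.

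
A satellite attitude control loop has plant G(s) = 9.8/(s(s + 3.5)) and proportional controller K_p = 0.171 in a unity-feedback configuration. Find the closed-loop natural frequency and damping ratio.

ω_n = 1.29 rad/s, ζ = 1.35

The closed-loop denominator is s(s+3.5) + 0.171·9.8 = s² + 3.5s + 1.676.
So ω_n² = 1.676 ⇒ ω_n = 1.295 rad/s, and ζ = 3.5/(2ω_n) = 1.35.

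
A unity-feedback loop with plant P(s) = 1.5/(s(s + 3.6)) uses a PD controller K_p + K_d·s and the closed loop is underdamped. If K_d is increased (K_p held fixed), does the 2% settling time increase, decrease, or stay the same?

Characteristic equation s² + (3.6 + 1.5K_d)s + 1.5K_p = 0: raising K_d increases ζω_n = (3.6+1.5K_d)/2 while the loop stays underdamped, so T_s ≈ 4/(ζω_n) decreases.

decrease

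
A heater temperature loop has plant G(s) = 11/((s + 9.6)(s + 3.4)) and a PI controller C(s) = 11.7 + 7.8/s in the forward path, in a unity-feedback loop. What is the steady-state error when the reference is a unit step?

The open loop C(s)G(s) has a pole at the origin (type 1), so the static position error constant is infinite and e_ss = 1/(1+∞) = 0.

0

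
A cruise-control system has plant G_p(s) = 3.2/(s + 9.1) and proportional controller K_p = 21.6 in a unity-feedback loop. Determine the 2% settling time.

T_s ≈ 0.0511 s

Closed-loop transfer function: T(s) = K_p·G_p(s)/(1 + K_p·G_p(s)) = 69.12/(s + 9.1 + 69.12) = 69.12/(s + 78.22).
Time constant τ = 1/78.22 = 0.01278 s, so the 2% settling time is about 4τ = 0.0511 s.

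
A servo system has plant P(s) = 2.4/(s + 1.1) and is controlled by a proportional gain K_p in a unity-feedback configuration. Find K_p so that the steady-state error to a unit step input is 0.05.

K_p = 8.71

The loop is type 0, so e_ss(step) = 1/(1 + K_pos) with K_pos = K_p·P(0).
P(0) = 2.182. Require 1/(1 + K_p·2.182) = 0.05, so 1 + 2.182·K_p = 20.
K_p = (20 − 1)/2.182 = 8.71.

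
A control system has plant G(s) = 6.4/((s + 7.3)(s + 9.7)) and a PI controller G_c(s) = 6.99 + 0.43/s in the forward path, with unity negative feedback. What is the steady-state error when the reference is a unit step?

0

The open loop G_c(s)G(s) has a pole at the origin (type 1), so the static position error constant is infinite and e_ss = 1/(1+∞) = 0.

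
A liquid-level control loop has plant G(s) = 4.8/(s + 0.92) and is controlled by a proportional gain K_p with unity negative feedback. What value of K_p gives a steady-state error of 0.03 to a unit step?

K_p = 6.2

Steady-state error for a unit step on this type-0 loop is 1/(1 + K_p·G(0)).
G(0) = 5.217. Require 1/(1 + K_p·5.217) = 0.03, so 1 + 5.217·K_p = 33.33.
K_p = (33.33 − 1)/5.217 = 6.2.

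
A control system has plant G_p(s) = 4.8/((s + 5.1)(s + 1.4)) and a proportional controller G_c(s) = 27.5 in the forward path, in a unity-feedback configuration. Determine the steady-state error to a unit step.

The loop is type 0. Static position error constant K_pos = G_c(0)·G_p(0) = 27.5·0.6723 = 18.49.
Steady-state error to a unit step: e_ss = 1/(1+K_pos) = 1/19.49 = 0.0513.

0.0513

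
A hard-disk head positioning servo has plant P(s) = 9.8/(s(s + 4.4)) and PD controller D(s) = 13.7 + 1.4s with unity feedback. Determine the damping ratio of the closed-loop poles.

ζ = 0.782

Forward path: (13.7 + 1.4s)·9.8/(s(s+4.4)). The closed-loop characteristic equation is s² + (4.4 + 9.8·1.4)s + 9.8·13.7 = 0.
That is s² + 18.12s + 134.3 = 0, so ω_n = 11.59 rad/s and ζ = 18.12/(2·11.59) = 0.7819.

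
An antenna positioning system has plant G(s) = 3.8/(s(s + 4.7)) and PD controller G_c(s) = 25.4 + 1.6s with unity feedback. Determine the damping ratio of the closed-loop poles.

ζ = 0.549

Forward path: (25.4 + 1.6s)·3.8/(s(s+4.7)). The closed-loop characteristic equation is s² + (4.7 + 3.8·1.6)s + 3.8·25.4 = 0.
That is s² + 10.78s + 96.52 = 0, so ω_n = 9.824 rad/s and ζ = 10.78/(2·9.824) = 0.5486.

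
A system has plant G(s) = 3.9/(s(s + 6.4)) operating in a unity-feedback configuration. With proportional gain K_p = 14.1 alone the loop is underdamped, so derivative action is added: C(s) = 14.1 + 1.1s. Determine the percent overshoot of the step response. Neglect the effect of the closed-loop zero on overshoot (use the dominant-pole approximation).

3.81%

Forward path: (14.1 + 1.1s)·3.9/(s(s+6.4)). The closed-loop characteristic equation is s² + (6.4 + 3.9·1.1)s + 3.9·14.1 = 0.
That is s² + 10.69s + 54.99 = 0, so ω_n = 7.416 rad/s and ζ = 10.69/(2·7.416) = 0.7208.
%OS = 100·exp(−πζ/√(1−ζ²)) = 3.81%.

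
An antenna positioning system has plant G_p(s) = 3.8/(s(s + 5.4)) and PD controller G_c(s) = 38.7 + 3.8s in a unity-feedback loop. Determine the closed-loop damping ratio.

ζ = 0.818

Forward path: (38.7 + 3.8s)·3.8/(s(s+5.4)). The closed-loop characteristic equation is s² + (5.4 + 3.8·3.8)s + 3.8·38.7 = 0.
That is s² + 19.84s + 147.1 = 0, so ω_n = 12.13 rad/s and ζ = 19.84/(2·12.13) = 0.818.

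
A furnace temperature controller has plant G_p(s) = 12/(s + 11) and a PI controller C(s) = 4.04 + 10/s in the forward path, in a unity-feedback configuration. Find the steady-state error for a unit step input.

0

The open loop C(s)G_p(s) has a pole at the origin (type 1), so the static position error constant is infinite and e_ss = 1/(1+∞) = 0.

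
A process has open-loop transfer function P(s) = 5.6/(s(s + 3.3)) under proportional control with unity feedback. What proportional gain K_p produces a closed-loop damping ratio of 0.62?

Closed-loop characteristic equation: s² + 3.3s + K_p·5.6 = 0.
So ω_n = √(5.6K_p) and 2ζω_n = 3.3, giving ζ = 3.3/(2√(5.6K_p)).
Setting ζ = 0.62: √(5.6K_p) = 3.3/(2·0.62) = 2.661, so K_p = 7.082/5.6 = 1.26.

K_p = 1.26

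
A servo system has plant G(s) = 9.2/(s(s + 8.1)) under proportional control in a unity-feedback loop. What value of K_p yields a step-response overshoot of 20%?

K_p = 8.58

From %OS = 100·exp(−πζ/√(1−ζ²)) = 20%, ζ = −ln(0.2)/√(π²+ln²(0.2)) = 0.4559.
Characteristic equation s² + 8.1s + 9.2K_p = 0 gives ζ = 8.1/(2√(9.2K_p)).
Setting ζ = 0.4559: √(9.2K_p) = 8.1/(2·0.4559) = 8.883, so K_p = 78.9/9.2 = 8.58.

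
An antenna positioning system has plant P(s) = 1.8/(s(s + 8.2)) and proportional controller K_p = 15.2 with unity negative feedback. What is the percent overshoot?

Closed-loop characteristic equation: s² + 8.2s + 27.36 = 0, so ω_n = 5.231 rad/s and ζ = 8.2/(2·5.231) = 0.7838.
%OS = 100·exp(−πζ/√(1−ζ²)) = 100·exp(−π·0.7838/√0.3856) = 1.9%.

1.9%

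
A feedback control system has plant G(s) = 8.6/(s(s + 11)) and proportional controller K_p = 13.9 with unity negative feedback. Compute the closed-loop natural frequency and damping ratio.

The closed-loop denominator is s(s+11) + 13.9·8.6 = s² + 11s + 119.5.
Matching s² + 2ζω_n s + ω_n²: ω_n = √119.5 = 10.93 rad/s and 2ζω_n = 11, so ζ = 11/(2·10.93) = 0.503.

ω_n = 10.9 rad/s, ζ = 0.503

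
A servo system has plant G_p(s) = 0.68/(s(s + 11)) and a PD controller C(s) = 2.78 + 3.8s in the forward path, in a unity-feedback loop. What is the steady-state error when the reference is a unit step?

The open loop C(s)G_p(s) has a pole at the origin (type 1), so the static position error constant is infinite and e_ss = 1/(1+∞) = 0.

0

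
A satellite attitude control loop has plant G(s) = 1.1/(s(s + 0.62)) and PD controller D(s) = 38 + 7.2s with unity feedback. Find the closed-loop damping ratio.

Forward path: (38 + 7.2s)·1.1/(s(s+0.62)). The closed-loop characteristic equation is s² + (0.62 + 1.1·7.2)s + 1.1·38 = 0.
That is s² + 8.54s + 41.8 = 0, so ω_n = 6.465 rad/s and ζ = 8.54/(2·6.465) = 0.6604.

ζ = 0.66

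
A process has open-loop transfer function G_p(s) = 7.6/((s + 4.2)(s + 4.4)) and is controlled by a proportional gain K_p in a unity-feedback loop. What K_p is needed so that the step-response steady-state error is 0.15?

K_p = 13.8

Steady-state error for a unit step on this type-0 loop is 1/(1 + K_p·G_p(0)).
G_p(0) = 0.4113. Require 1/(1 + K_p·0.4113) = 0.15, so 1 + 0.4113·K_p = 6.667.
K_p = (6.667 − 1)/0.4113 = 13.8.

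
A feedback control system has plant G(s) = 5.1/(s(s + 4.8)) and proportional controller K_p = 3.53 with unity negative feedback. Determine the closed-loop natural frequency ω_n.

ω_n = 4.24 rad/s

The closed-loop denominator is s(s+4.8) + 3.53·5.1 = s² + 4.8s + 18.
Matching s² + 2ζω_n s + ω_n²: ω_n = √18 = 4.243 rad/s and 2ζω_n = 4.8, so ζ = 4.8/(2·4.243) = 0.566.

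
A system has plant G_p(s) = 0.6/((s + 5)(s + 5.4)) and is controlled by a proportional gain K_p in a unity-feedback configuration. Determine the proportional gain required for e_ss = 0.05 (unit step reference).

K_p = 855

For a type-0 loop with proportional control, e_ss = 1/(1 + K_p·G_p(0)).
G_p(0) = 0.02222. Require 1/(1 + K_p·0.02222) = 0.05, so 1 + 0.02222·K_p = 20.
K_p = (20 − 1)/0.02222 = 855.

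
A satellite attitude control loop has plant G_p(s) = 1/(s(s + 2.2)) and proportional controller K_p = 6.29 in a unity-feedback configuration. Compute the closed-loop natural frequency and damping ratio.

With unity feedback the closed-loop characteristic equation is s² + 2.2s + 6.29·1 = s² + 2.2s + 6.29 = 0.
Matching s² + 2ζω_n s + ω_n²: ω_n = √6.29 = 2.508 rad/s and 2ζω_n = 2.2, so ζ = 2.2/(2·2.508) = 0.439.

ω_n = 2.51 rad/s, ζ = 0.439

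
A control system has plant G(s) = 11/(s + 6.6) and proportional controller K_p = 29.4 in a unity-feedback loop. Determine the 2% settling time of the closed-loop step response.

T_s ≈ 0.0121 s

Closed-loop transfer function: T(s) = K_p·G(s)/(1 + K_p·G(s)) = 323.4/(s + 6.6 + 323.4) = 323.4/(s + 330).
Time constant τ = 1/330 = 0.00303 s, so the 2% settling time is about 4τ = 0.0121 s.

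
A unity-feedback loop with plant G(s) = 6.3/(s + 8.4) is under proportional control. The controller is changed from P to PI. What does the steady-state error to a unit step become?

Adding integral action puts a pole at s = 0 in the forward path, raising the system type to 1; a type-1 loop has zero steady-state error to a step.

0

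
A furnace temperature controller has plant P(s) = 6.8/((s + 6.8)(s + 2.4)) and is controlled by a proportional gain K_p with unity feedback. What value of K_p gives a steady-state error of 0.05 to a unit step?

The loop is type 0, so e_ss(step) = 1/(1 + K_pos) with K_pos = K_p·P(0).
P(0) = 0.4167. Require 1/(1 + K_p·0.4167) = 0.05, so 1 + 0.4167·K_p = 20.
K_p = (20 − 1)/0.4167 = 45.6.

K_p = 45.6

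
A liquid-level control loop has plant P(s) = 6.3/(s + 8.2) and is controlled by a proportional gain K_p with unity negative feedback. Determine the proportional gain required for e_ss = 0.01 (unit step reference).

K_p = 129

Steady-state error for a unit step on this type-0 loop is 1/(1 + K_p·P(0)).
P(0) = 0.7683. Require 1/(1 + K_p·0.7683) = 0.01, so 1 + 0.7683·K_p = 100.
K_p = (100 − 1)/0.7683 = 129.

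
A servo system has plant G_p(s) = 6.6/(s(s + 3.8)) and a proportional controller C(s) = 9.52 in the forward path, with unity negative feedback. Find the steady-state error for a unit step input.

The open loop C(s)G_p(s) has a pole at the origin (type 1), so the static position error constant is infinite and e_ss = 1/(1+∞) = 0.

0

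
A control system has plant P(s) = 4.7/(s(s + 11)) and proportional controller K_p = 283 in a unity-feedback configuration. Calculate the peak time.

T_p = 0.0871 s

Closed-loop characteristic equation: s² + 11s + 1330 = 0, so ω_n = 36.47 rad/s and ζ = 11/(2·36.47) = 0.1508.
Damped frequency ω_d = ω_n√(1−ζ²) = 36.05 rad/s, so peak time T_p = π/ω_d = 0.0871 s.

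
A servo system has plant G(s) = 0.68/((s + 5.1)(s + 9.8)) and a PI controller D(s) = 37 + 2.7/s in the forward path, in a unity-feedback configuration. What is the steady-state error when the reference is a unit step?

0

The open loop D(s)G(s) has a pole at the origin (type 1), so the static position error constant is infinite and e_ss = 1/(1+∞) = 0.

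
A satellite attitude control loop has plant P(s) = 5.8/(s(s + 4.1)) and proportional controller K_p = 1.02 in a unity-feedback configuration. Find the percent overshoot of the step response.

0.73%

Closed-loop characteristic equation: s² + 4.1s + 5.916 = 0, so ω_n = 2.432 rad/s and ζ = 4.1/(2·2.432) = 0.8428.
%OS = 100·exp(−πζ/√(1−ζ²)) = 100·exp(−π·0.8428/√0.2896) = 0.73%.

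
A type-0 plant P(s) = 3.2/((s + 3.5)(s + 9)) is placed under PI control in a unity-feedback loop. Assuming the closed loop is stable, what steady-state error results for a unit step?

0

The PI controller's integrator makes the forward path type 1, so e_ss to a step is zero.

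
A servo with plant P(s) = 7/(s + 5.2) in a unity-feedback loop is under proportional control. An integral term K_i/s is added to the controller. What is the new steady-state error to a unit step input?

The integrator makes K_pos = lim_{s→0} C(s)G(s) infinite, so e_ss = 1/(1+K_pos) = 0.

0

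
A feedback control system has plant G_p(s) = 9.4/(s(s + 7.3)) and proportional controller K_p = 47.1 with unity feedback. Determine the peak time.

T_p = 0.152 s

Closed-loop characteristic equation: s² + 7.3s + 442.7 = 0, so ω_n = 21.04 rad/s and ζ = 7.3/(2·21.04) = 0.1735.
Damped frequency ω_d = ω_n√(1−ζ²) = 20.72 rad/s, so peak time T_p = π/ω_d = 0.152 s.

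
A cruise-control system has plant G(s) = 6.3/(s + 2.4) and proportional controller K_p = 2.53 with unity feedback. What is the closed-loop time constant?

τ = 0.0545 s

Closed-loop transfer function: T(s) = K_p·G(s)/(1 + K_p·G(s)) = 15.94/(s + 2.4 + 15.94) = 15.94/(s + 18.34).
Time constant τ = 1/18.34 = 0.0545 s.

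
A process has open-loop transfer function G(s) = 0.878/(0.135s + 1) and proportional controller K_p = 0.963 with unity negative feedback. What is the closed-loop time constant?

τ = 0.0732 s

Closed loop: T(s) = K_p·G/(1+K_p·G) = 0.8455/(0.135s + 1 + 0.8455), with pole at s = −(1 + 0.8455)/0.135 = −13.67.
Closed-loop time constant τ = 1/13.67 = 0.0732 s.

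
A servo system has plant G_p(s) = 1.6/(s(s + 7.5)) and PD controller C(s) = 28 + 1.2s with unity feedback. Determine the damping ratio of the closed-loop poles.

ζ = 0.704

Forward path: (28 + 1.2s)·1.6/(s(s+7.5)). The closed-loop characteristic equation is s² + (7.5 + 1.6·1.2)s + 1.6·28 = 0.
That is s² + 9.42s + 44.8 = 0, so ω_n = 6.693 rad/s and ζ = 9.42/(2·6.693) = 0.7037.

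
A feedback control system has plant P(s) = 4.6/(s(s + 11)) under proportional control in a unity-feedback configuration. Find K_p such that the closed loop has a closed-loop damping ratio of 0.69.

Closed-loop characteristic equation: s² + 11s + K_p·4.6 = 0.
So ω_n = √(4.6K_p) and 2ζω_n = 11, giving ζ = 11/(2√(4.6K_p)).
Setting ζ = 0.69: √(4.6K_p) = 11/(2·0.69) = 7.971, so K_p = 63.54/4.6 = 13.8.

K_p = 13.8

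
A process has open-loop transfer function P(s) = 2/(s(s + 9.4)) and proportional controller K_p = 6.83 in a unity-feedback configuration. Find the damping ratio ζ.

ζ = 1.27

The closed-loop denominator is s(s+9.4) + 6.83·2 = s² + 9.4s + 13.66.
Matching s² + 2ζω_n s + ω_n²: ω_n = √13.66 = 3.696 rad/s and 2ζω_n = 9.4, so ζ = 9.4/(2·3.696) = 1.27.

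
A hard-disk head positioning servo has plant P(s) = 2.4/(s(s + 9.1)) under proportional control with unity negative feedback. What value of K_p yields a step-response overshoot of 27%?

K_p = 58.3

From %OS = 100·exp(−πζ/√(1−ζ²)) = 27%, ζ = −ln(0.27)/√(π²+ln²(0.27)) = 0.3847.
Characteristic equation s² + 9.1s + 2.4K_p = 0 gives ζ = 9.1/(2√(2.4K_p)).
Setting ζ = 0.3847: √(2.4K_p) = 9.1/(2·0.3847) = 11.83, so K_p = 139.9/2.4 = 58.3.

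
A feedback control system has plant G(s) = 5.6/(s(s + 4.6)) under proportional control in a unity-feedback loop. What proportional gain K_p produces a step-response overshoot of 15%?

K_p = 3.54

From %OS = 100·exp(−πζ/√(1−ζ²)) = 15%, ζ = −ln(0.15)/√(π²+ln²(0.15)) = 0.5169.
Characteristic equation s² + 4.6s + 5.6K_p = 0 gives ζ = 4.6/(2√(5.6K_p)).
Setting ζ = 0.5169: √(5.6K_p) = 4.6/(2·0.5169) = 4.449, so K_p = 19.8/5.6 = 3.54.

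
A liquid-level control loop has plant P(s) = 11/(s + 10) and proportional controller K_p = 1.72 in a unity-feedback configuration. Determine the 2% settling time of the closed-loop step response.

T_s ≈ 0.138 s

Closed-loop transfer function: T(s) = K_p·P(s)/(1 + K_p·P(s)) = 18.92/(s + 10 + 18.92) = 18.92/(s + 28.92).
Time constant τ = 1/28.92 = 0.03458 s, so the 2% settling time is about 4τ = 0.138 s.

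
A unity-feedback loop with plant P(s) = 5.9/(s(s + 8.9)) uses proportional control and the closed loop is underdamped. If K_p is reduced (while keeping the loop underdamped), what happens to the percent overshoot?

ζ = 8.9/(2√(5.9K_p)) rises as K_p falls; higher damping means less overshoot.

decrease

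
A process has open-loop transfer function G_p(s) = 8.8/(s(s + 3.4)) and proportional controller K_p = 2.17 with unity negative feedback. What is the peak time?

T_p = 0.78 s

The closed-loop denominator s² + 3.4s + 19.1 gives ω_n = √19.1 = 4.37 and ζ = 3.4/(2ω_n) = 0.389.
Damped frequency ω_d = ω_n√(1−ζ²) = 4.026 rad/s, so peak time T_p = π/ω_d = 0.78 s.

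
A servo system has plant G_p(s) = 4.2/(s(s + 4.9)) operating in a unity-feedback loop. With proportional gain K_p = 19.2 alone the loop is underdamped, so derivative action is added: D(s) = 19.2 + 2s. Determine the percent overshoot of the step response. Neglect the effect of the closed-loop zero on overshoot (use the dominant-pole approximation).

Forward path: (19.2 + 2s)·4.2/(s(s+4.9)). The closed-loop characteristic equation is s² + (4.9 + 4.2·2)s + 4.2·19.2 = 0.
That is s² + 13.3s + 80.64 = 0, so ω_n = 8.98 rad/s and ζ = 13.3/(2·8.98) = 0.7405.
%OS = 100·exp(−πζ/√(1−ζ²)) = 3.14%.

3.14%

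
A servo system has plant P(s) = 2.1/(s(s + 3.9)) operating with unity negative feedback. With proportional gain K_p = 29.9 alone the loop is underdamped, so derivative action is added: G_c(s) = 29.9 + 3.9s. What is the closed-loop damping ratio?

ζ = 0.763

Forward path: (29.9 + 3.9s)·2.1/(s(s+3.9)). The closed-loop characteristic equation is s² + (3.9 + 2.1·3.9)s + 2.1·29.9 = 0.
That is s² + 12.09s + 62.79 = 0, so ω_n = 7.924 rad/s and ζ = 12.09/(2·7.924) = 0.7629.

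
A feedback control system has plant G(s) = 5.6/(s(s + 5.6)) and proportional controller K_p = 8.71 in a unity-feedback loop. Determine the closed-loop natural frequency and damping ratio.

ω_n = 6.98 rad/s, ζ = 0.401

1 + K_p·G(s) = 0 gives s² + 5.6s + 48.78 = 0.
So ω_n² = 48.78 ⇒ ω_n = 6.984 rad/s, and ζ = 5.6/(2ω_n) = 0.401.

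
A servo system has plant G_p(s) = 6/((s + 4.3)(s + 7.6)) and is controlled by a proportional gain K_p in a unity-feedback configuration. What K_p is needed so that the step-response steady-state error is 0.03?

K_p = 176

Steady-state error for a unit step on this type-0 loop is 1/(1 + K_p·G_p(0)).
G_p(0) = 0.1836. Require 1/(1 + K_p·0.1836) = 0.03, so 1 + 0.1836·K_p = 33.33.
K_p = (33.33 − 1)/0.1836 = 176.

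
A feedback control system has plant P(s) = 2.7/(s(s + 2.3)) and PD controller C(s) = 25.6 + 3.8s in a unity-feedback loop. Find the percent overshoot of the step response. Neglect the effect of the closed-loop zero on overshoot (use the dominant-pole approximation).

Forward path: (25.6 + 3.8s)·2.7/(s(s+2.3)). The closed-loop characteristic equation is s² + (2.3 + 2.7·3.8)s + 2.7·25.6 = 0.
That is s² + 12.56s + 69.12 = 0, so ω_n = 8.314 rad/s and ζ = 12.56/(2·8.314) = 0.7554.
%OS = 100·exp(−πζ/√(1−ζ²)) = 2.67%.

2.67%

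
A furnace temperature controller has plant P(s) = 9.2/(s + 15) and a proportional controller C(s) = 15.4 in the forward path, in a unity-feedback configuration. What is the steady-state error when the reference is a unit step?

The loop is type 0. Static position error constant K_pos = C(0)·P(0) = 15.4·0.6133 = 9.445.
Steady-state error to a unit step: e_ss = 1/(1+K_pos) = 1/10.45 = 0.0957.

0.0957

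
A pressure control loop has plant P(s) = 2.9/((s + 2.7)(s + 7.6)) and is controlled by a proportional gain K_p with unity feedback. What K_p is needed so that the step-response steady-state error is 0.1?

Steady-state error for a unit step on this type-0 loop is 1/(1 + K_p·P(0)).
P(0) = 0.1413. Require 1/(1 + K_p·0.1413) = 0.1, so 1 + 0.1413·K_p = 10.
K_p = (10 − 1)/0.1413 = 63.7.

K_p = 63.7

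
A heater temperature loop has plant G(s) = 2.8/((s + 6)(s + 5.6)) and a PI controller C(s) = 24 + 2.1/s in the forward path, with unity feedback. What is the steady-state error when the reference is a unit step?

0

The open loop C(s)G(s) has a pole at the origin (type 1), so the static position error constant is infinite and e_ss = 1/(1+∞) = 0.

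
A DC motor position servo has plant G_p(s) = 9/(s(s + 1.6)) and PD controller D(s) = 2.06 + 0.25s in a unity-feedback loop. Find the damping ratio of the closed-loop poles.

Forward path: (2.06 + 0.25s)·9/(s(s+1.6)). The closed-loop characteristic equation is s² + (1.6 + 9·0.25)s + 9·2.06 = 0.
That is s² + 3.85s + 18.54 = 0, so ω_n = 4.306 rad/s and ζ = 3.85/(2·4.306) = 0.4471.

ζ = 0.447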